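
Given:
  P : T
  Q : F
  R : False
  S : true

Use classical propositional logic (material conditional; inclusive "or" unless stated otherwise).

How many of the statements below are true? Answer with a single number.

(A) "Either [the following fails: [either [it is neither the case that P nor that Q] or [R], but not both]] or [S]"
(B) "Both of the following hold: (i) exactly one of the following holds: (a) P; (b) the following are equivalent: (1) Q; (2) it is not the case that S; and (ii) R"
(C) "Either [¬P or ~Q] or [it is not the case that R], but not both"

(A): Formalization: ~((P nor Q) xor R) | S

P nor Q = T nor F = F
(P nor Q) xor R = F xor F = F
~((P nor Q) xor R) = ~F = T
~((P nor Q) xor R) | S = T | T = T
So (A) is true.

(B): Formalization: (P xor (Q <-> ~S)) & R

~S = ~T = F
Q <-> ~S = F <-> F = T
P xor (Q <-> ~S) = T xor T = F
(P xor (Q <-> ~S)) & R = F & F = F
Thus (B) is false.

(C): This is (~P | ~Q) xor ~R.

~P = ~T = F
~Q = ~F = T
~P | ~Q = F | T = T
~R = ~F = T
(~P | ~Q) xor ~R = T xor T = F
So (C) is false.

1 of the 3 statements is true.

1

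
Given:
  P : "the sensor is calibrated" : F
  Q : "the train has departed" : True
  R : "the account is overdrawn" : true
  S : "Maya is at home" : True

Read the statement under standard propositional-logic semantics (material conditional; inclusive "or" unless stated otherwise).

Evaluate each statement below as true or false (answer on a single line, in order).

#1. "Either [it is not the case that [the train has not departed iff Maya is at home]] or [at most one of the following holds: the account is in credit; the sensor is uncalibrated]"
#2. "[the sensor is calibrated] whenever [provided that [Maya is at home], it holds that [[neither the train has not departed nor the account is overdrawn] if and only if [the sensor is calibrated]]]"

#1 true, #2 false

#1: Parsed as ¬(¬Q ↔ S) ∨ (¬R ↑ ¬P)

¬Q = ¬T = F
¬Q ↔ S = F ↔ T = F
¬(¬Q ↔ S) = ¬F = T
¬R = ¬T = F
¬P = ¬F = T
¬R ↑ ¬P = F ↑ T = T
¬(¬Q ↔ S) ∨ (¬R ↑ ¬P) = T ∨ T = T
Hence #1 is true.

#2: In symbols: (S → ((¬Q ↓ R) ↔ P)) → P

¬Q = ¬T = F
¬Q ↓ R = F ↓ T = F
(¬Q ↓ R) ↔ P = F ↔ F = T
S → ((¬Q ↓ R) ↔ P) = T → T = T
(S → ((¬Q ↓ R) ↔ P)) → P = T → F = F
Thus #2 is false.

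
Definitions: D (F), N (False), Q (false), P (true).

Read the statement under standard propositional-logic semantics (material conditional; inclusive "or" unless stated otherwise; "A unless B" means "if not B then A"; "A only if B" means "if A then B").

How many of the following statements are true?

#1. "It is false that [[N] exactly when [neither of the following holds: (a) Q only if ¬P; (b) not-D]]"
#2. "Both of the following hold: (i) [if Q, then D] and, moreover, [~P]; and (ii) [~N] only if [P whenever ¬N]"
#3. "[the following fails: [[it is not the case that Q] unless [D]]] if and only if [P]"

0

#1: Formalization: ~(N <-> ((Q -> ~P) nor ~D))

~P = ~T = F
Q -> ~P = F -> F = T
~D = ~F = T
(Q -> ~P) nor ~D = T nor T = F
N <-> ((Q -> ~P) nor ~D) = F <-> F = T
~(N <-> ((Q -> ~P) nor ~D)) = ~T = F
Thus #1 is false.

#2: In symbols: ((Q -> D) & ~P) & (~N -> (~N -> P))

Q -> D = F -> F = T
~P = ~T = F
(Q -> D) & ~P = T & F = F
~N = ~F = T
~N = ~F = T
~N -> P = T -> T = T
~N -> (~N -> P) = T -> T = T
((Q -> D) & ~P) & (~N -> (~N -> P)) = F & T = F
So #2 is false.

#3: This is ~(~Q | D) <-> P.

~Q = ~F = T
~Q | D = T | F = T
~(~Q | D) = ~T = F
~(~Q | D) <-> P = F <-> T = F
Hence #3 is false.

Count: 0.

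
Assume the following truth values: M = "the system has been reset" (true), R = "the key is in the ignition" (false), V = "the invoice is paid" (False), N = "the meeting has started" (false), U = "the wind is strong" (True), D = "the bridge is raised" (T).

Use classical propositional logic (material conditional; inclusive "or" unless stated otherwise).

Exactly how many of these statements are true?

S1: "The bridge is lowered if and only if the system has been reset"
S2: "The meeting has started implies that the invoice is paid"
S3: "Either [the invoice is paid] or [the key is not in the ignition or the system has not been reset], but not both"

S1: Formalization: ¬D ↔ M

¬D = ¬T = F
¬D ↔ M = F ↔ T = F
Hence S1 is false.

S2: Parsed as N → V

N → V = F → F = T
Hence S2 is true.

S3: Formalization: V ⊕ (¬R ∨ ¬M)

¬R = ¬F = T
¬M = ¬T = F
¬R ∨ ¬M = T ∨ F = T
V ⊕ (¬R ∨ ¬M) = F ⊕ T = T
Hence S3 is true.

2 of the 3 statements are true.

2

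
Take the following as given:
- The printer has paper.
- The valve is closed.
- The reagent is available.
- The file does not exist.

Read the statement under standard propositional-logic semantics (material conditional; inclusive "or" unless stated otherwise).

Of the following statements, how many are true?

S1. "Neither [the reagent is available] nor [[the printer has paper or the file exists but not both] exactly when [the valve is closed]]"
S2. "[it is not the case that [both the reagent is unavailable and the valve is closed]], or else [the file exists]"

1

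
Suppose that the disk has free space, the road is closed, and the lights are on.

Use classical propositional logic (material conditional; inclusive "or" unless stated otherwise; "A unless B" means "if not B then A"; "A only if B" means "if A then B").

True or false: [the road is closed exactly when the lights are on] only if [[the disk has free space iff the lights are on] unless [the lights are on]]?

Let Q = "the road is closed" (True), R = "the lights are on" (True), P = "the disk is full" (False).
Formalization: (Q iff R) -> ((not P iff R) or R)

Q iff R = True iff True = True
not P = not False = True
not P iff R = True iff True = True
(not P iff R) or R = True or True = True
(Q iff R) -> ((not P iff R) or R) = True -> True = True

True.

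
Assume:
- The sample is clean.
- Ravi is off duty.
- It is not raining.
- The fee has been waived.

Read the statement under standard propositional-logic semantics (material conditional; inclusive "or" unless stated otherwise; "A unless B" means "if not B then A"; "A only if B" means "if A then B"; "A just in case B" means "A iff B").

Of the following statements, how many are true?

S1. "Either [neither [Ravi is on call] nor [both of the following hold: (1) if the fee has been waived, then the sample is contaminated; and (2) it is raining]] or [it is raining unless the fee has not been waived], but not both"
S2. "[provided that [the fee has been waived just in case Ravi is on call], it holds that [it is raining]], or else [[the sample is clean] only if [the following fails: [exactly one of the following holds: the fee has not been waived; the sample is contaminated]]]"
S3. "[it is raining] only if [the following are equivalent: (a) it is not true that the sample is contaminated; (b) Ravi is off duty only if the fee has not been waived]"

3

Let Q = "Ravi is on call" (F), S = "the fee has been waived" (T), P = "the sample is contaminated" (F), R = "it is raining" (F).

S1: This is (Q nor ((S -> P) & R)) xor (R | ~S).

S -> P = T -> F = F
(S -> P) & R = F & F = F
Q nor ((S -> P) & R) = F nor F = T
~S = ~T = F
R | ~S = F | F = F
(Q nor ((S -> P) & R)) xor (R | ~S) = T xor F = T
Thus S1 is true.

S2: Parsed as ((S <-> Q) -> R) | (~P -> ~(~S xor P))

S <-> Q = T <-> F = F
(S <-> Q) -> R = F -> F = T
~P = ~F = T
~S = ~T = F
~S xor P = F xor F = F
~(~S xor P) = ~F = T
~P -> ~(~S xor P) = T -> T = T
((S <-> Q) -> R) | (~P -> ~(~S xor P)) = T | T = T
So S2 is true.

S3: Parsed as R -> (~P <-> (~Q -> ~S))

~P = ~F = T
~Q = ~F = T
~S = ~T = F
~Q -> ~S = T -> F = F
~P <-> (~Q -> ~S) = T <-> F = F
R -> (~P <-> (~Q -> ~S)) = F -> F = T
So S3 is true.

3 of the 3 statements are true.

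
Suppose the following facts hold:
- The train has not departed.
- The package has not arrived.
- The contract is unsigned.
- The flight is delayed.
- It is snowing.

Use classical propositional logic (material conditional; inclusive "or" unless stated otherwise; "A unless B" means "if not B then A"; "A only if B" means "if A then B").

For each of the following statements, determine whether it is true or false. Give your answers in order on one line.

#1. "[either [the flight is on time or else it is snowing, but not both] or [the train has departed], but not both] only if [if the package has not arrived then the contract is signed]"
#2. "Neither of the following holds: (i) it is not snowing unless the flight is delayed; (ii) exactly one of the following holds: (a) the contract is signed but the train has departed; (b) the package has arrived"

#1 false, #2 false

Let S = "the flight is delayed" (True), U = "it is snowing" (True), P = "the train has departed" (False), Q = "the package has arrived" (False), R = "the contract is signed" (False).

#1: In symbols: ((not S xor U) xor P) -> (not Q -> R)

not S = not True = False
not S xor U = False xor True = True
(not S xor U) xor P = True xor False = True
not Q = not False = True
not Q -> R = True -> False = False
((not S xor U) xor P) -> (not Q -> R) = True -> False = False
So #1 is false.

#2: Formalization: (not U or S) nor ((R and P) xor Q)

not U = not True = False
not U or S = False or True = True
R and P = False and False = False
(R and P) xor Q = False xor False = False
(not U or S) nor ((R and P) xor Q) = True nor False = False
Thus #2 is false.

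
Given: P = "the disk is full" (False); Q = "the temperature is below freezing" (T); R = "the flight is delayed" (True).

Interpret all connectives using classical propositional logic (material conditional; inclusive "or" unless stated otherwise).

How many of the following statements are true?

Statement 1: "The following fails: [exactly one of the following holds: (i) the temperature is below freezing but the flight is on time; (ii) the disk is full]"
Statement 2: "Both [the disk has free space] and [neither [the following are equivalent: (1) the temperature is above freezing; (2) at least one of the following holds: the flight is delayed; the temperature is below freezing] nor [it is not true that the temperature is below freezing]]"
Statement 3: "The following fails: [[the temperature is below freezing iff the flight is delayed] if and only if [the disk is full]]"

Statement 1: This is ~((Q & ~R) xor P).

~R = ~T = F
Q & ~R = T & F = F
(Q & ~R) xor P = F xor F = F
~((Q & ~R) xor P) = ~F = T
So Statement 1 is true.

Statement 2: In symbols: ~P & ((~Q <-> (R | Q)) nor ~Q)

~P = ~F = T
~Q = ~T = F
R | Q = T | T = T
~Q <-> (R | Q) = F <-> T = F
~Q = ~T = F
(~Q <-> (R | Q)) nor ~Q = F nor F = T
~P & ((~Q <-> (R | Q)) nor ~Q) = T & T = T
Hence Statement 2 is true.

Statement 3: In symbols: ~((Q <-> R) <-> P)

Q <-> R = T <-> T = T
(Q <-> R) <-> P = T <-> F = F
~((Q <-> R) <-> P) = ~F = T
So Statement 3 is true.

Count: 3.

3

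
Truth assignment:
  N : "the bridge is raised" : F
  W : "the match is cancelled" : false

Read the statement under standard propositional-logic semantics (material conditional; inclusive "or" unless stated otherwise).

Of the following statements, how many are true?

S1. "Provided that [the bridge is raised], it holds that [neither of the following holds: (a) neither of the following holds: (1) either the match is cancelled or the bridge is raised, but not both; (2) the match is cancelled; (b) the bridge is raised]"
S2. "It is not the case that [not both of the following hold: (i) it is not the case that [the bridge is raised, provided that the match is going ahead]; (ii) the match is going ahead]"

S1: Formalization: N -> (((W xor N) nor W) nor N)

W xor N = False xor False = False
(W xor N) nor W = False nor False = True
((W xor N) nor W) nor N = True nor False = False
N -> (((W xor N) nor W) nor N) = False -> False = True
So S1 is true.

S2: In symbols: not (not (not W -> N) nand not W)

not W = not False = True
not W -> N = True -> False = False
not (not W -> N) = not False = True
not W = not False = True
not (not W -> N) nand not W = True nand True = False
not (not (not W -> N) nand not W) = not False = True
So S2 is true.

Count: 2.

2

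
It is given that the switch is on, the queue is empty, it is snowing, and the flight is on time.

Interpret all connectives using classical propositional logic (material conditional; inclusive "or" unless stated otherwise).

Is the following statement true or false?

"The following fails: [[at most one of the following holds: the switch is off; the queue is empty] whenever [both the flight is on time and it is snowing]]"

The statement is false.

Let D = "the flight is delayed" (F), K = "it is snowing" (T), P = "the switch is on" (T), R = "the queue is empty" (T).
Parsed as ¬((¬D ∧ K) → (¬P ↑ R))

¬D = ¬F = T
¬D ∧ K = T ∧ T = T
¬P = ¬T = F
¬P ↑ R = F ↑ T = T
(¬D ∧ K) → (¬P ↑ R) = T → T = T
¬((¬D ∧ K) → (¬P ↑ R)) = ¬T = F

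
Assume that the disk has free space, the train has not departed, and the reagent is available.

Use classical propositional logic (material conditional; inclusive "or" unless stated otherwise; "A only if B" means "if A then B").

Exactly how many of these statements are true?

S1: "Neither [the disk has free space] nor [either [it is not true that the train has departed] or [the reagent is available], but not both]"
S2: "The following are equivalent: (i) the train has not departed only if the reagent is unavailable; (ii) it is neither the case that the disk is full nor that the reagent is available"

Let G = "the disk is full" (F), U = "the train has departed" (F), Q = "the reagent is available" (T).

S1: This is ¬G ↓ (¬U ⊕ Q).

¬G = ¬F = T
¬U = ¬F = T
¬U ⊕ Q = T ⊕ T = F
¬G ↓ (¬U ⊕ Q) = T ↓ F = F
So S1 is false.

S2: This is (¬U → ¬Q) ↔ (G ↓ Q).

¬U = ¬F = T
¬Q = ¬T = F
¬U → ¬Q = T → F = F
G ↓ Q = F ↓ T = F
(¬U → ¬Q) ↔ (G ↓ Q) = F ↔ F = T
So S2 is true.

True statements: 1 (S2).

1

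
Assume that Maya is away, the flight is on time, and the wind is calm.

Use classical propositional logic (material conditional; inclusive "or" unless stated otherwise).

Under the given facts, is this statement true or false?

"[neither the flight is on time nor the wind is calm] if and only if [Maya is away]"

The statement is false.

Let K = "the flight is delayed" (F), Q = "the wind is strong" (F), N = "Maya is at home" (F).
Parsed as (~K nor ~Q) <-> ~N

~K = ~F = T
~Q = ~F = T
~K nor ~Q = T nor T = F
~N = ~F = T
(~K nor ~Q) <-> ~N = F <-> T = F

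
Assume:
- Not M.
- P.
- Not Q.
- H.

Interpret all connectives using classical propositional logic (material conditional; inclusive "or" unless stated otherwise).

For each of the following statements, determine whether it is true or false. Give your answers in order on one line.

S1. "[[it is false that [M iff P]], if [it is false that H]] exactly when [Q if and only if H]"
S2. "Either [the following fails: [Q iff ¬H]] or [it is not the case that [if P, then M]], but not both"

S1 False / S2 True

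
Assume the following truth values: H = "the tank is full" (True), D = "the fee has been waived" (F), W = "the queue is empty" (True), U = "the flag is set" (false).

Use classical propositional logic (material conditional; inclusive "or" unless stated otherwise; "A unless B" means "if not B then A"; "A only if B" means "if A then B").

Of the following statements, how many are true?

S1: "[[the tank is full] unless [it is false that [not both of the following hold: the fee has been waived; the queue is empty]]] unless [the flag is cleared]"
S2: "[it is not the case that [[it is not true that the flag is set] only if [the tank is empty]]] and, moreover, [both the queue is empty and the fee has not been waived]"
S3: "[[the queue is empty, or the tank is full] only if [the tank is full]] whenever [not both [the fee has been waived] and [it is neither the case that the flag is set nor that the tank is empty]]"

3

S1: Parsed as (H or not (D nand W)) or not U

D nand W = False nand True = True
not (D nand W) = not True = False
H or not (D nand W) = True or False = True
not U = not False = True
(H or not (D nand W)) or not U = True or True = True
Hence S1 is true.

S2: In symbols: not (not U -> not H) and (W and not D)

not U = not False = True
not H = not True = False
not U -> not H = True -> False = False
not (not U -> not H) = not False = True
not D = not False = True
W and not D = True and True = True
not (not U -> not H) and (W and not D) = True and True = True
Hence S2 is true.

S3: This is (D nand (U nor not H)) -> ((W or H) -> H).

not H = not True = False
U nor not H = False nor False = True
D nand (U nor not H) = False nand True = True
W or H = True or True = True
(W or H) -> H = True -> True = True
(D nand (U nor not H)) -> ((W or H) -> H) = True -> True = True
Thus S3 is true.

Count: 3.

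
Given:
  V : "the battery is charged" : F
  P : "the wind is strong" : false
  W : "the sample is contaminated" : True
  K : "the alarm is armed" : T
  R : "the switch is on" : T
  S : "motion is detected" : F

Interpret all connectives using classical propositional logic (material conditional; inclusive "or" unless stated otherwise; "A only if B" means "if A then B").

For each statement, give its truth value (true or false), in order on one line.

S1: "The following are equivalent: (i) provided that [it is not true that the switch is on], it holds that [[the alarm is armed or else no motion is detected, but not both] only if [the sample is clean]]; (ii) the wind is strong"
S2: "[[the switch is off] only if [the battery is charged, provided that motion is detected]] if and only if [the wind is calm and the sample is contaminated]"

S1 F / S2 T

S1: Parsed as (~R -> ((K xor ~S) -> ~W)) <-> P

~R = ~T = F
~S = ~F = T
K xor ~S = T xor T = F
~W = ~T = F
(K xor ~S) -> ~W = F -> F = T
~R -> ((K xor ~S) -> ~W) = F -> T = T
(~R -> ((K xor ~S) -> ~W)) <-> P = T <-> F = F
So S1 is false.

S2: Formalization: (~R -> (S -> V)) <-> (~P & W)

~R = ~T = F
S -> V = F -> F = T
~R -> (S -> V) = F -> T = T
~P = ~F = T
~P & W = T & T = T
(~R -> (S -> V)) <-> (~P & W) = T <-> T = T
So S2 is true.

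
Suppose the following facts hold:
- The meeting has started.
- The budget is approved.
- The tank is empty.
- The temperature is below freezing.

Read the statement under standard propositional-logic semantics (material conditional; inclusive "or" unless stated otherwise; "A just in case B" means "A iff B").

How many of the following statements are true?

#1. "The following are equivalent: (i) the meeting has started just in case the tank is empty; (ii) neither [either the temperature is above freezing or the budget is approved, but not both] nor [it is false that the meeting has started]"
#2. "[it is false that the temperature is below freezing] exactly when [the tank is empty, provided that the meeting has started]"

Let H = "the meeting has started" (T), K = "the tank is full" (F), N = "the temperature is below freezing" (T), G = "the budget is approved" (T).

#1: In symbols: (H ↔ ¬K) ↔ ((¬N ⊕ G) ↓ ¬H)

¬K = ¬F = T
H ↔ ¬K = T ↔ T = T
¬N = ¬T = F
¬N ⊕ G = F ⊕ T = T
¬H = ¬T = F
(¬N ⊕ G) ↓ ¬H = T ↓ F = F
(H ↔ ¬K) ↔ ((¬N ⊕ G) ↓ ¬H) = T ↔ F = F
Thus #1 is false.

#2: This is ¬N ↔ (H → ¬K).

¬N = ¬T = F
¬K = ¬F = T
H → ¬K = T → T = T
¬N ↔ (H → ¬K) = F ↔ T = F
Thus #2 is false.

0 of the 2 statements are true (none).

0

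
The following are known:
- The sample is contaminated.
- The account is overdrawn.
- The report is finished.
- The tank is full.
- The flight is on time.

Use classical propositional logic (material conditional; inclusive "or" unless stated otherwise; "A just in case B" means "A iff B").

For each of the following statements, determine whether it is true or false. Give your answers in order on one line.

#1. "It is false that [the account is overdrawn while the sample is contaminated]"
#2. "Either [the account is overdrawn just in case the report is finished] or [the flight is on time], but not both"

#1 F, #2 F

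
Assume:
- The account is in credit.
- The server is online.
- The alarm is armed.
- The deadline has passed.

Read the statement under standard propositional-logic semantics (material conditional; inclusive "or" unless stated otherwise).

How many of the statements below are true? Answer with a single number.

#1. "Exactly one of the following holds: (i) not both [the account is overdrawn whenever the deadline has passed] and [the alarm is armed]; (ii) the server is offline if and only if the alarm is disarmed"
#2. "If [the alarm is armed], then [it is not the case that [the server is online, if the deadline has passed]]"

0

Let D = "the deadline has passed" (True), H = "the account is overdrawn" (False), G = "the alarm is armed" (True), P = "the server is online" (True).

#1: In symbols: ((D -> H) nand G) xor (not P iff not G)

D -> H = True -> False = False
(D -> H) nand G = False nand True = True
not P = not True = False
not G = not True = False
not P iff not G = False iff False = True
((D -> H) nand G) xor (not P iff not G) = True xor True = False
So #1 is false.

#2: In symbols: G -> not (D -> P)

D -> P = True -> True = True
not (D -> P) = not True = False
G -> not (D -> P) = True -> False = False
Thus #2 is false.

Count: 0.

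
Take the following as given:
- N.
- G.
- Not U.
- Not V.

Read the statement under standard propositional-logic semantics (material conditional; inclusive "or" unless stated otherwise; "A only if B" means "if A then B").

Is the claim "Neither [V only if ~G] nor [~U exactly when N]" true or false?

In symbols: (V -> ~G) nor (~U <-> N)

~G = ~T = F
V -> ~G = F -> F = T
~U = ~F = T
~U <-> N = T <-> T = T
(V -> ~G) nor (~U <-> N) = T nor T = F

False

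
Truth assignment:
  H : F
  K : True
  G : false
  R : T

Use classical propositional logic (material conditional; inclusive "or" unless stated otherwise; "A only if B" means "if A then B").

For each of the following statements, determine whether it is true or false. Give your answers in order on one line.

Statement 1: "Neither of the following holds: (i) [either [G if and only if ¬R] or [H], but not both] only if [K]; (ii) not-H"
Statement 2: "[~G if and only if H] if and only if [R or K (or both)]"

Statement 1: This is (((G iff not R) xor H) -> K) nor not H.

not R = not True = False
G iff not R = False iff False = True
(G iff not R) xor H = True xor False = True
((G iff not R) xor H) -> K = True -> True = True
not H = not False = True
(((G iff not R) xor H) -> K) nor not H = True nor True = False
Thus Statement 1 is false.

Statement 2: Formalization: (not G iff H) iff (R or K)

not G = not False = True
not G iff H = True iff False = False
R or K = True or True = True
(not G iff H) iff (R or K) = False iff True = False
So Statement 2 is false.

Statement 1 F / Statement 2 F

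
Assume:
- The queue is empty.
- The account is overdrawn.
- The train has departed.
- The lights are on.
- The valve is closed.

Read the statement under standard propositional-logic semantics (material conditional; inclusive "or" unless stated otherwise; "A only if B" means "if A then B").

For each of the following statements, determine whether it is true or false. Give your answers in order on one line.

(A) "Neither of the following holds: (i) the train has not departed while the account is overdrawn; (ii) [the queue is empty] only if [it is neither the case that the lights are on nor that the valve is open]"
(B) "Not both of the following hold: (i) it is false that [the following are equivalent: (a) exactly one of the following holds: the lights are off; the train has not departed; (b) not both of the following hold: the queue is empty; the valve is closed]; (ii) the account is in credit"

Let H = "the train has departed" (True), M = "the account is overdrawn" (True), U = "the queue is empty" (True), Q = "the lights are on" (True), G = "the valve is open" (False).

(A): Parsed as (not H and M) nor (U -> (Q nor G))

not H = not True = False
not H and M = False and True = False
Q nor G = True nor False = False
U -> (Q nor G) = True -> False = False
(not H and M) nor (U -> (Q nor G)) = False nor False = True
Thus (A) is true.

(B): Formalization: not ((not Q xor not H) iff (U nand not G)) nand not M

not Q = not True = False
not H = not True = False
not Q xor not H = False xor False = False
not G = not False = True
U nand not G = True nand True = False
(not Q xor not H) iff (U nand not G) = False iff False = True
not ((not Q xor not H) iff (U nand not G)) = not True = False
not M = not True = False
not ((not Q xor not H) iff (U nand not G)) nand not M = False nand False = True
Hence (B) is true.

(A) True, (B) True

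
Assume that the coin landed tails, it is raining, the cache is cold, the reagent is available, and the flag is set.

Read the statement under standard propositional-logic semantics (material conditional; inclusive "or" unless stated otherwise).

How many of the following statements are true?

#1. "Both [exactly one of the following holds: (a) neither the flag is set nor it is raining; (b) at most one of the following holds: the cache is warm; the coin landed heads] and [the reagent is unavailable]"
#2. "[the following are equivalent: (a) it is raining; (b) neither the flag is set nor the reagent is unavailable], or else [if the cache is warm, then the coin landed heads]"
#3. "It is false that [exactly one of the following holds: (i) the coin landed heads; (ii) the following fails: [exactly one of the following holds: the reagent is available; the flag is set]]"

Let U = "the flag is set" (True), Q = "it is raining" (True), R = "the cache is warm" (False), P = "the coin landed heads" (False), S = "the reagent is available" (True).

#1: Parsed as ((U nor Q) xor (R nand P)) and not S

U nor Q = True nor True = False
R nand P = False nand False = True
(U nor Q) xor (R nand P) = False xor True = True
not S = not True = False
((U nor Q) xor (R nand P)) and not S = True and False = False
Hence #1 is false.

#2: This is (Q iff (U nor not S)) or (R -> P).

not S = not True = False
U nor not S = True nor False = False
Q iff (U nor not S) = True iff False = False
R -> P = False -> False = True
(Q iff (U nor not S)) or (R -> P) = False or True = True
Hence #2 is true.

#3: Parsed as not (P xor not (S xor U))

S xor U = True xor True = False
not (S xor U) = not False = True
P xor not (S xor U) = False xor True = True
not (P xor not (S xor U)) = not True = False
Hence #3 is false.

1 of the 3 statements is true (#2).

1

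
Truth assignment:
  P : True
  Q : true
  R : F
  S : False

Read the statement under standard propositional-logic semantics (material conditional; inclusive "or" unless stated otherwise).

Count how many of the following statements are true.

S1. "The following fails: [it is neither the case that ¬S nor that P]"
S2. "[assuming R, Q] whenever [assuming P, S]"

2

S1: Formalization: ~(~S nor P)

~S = ~F = T
~S nor P = T nor T = F
~(~S nor P) = ~F = T
Hence S1 is true.

S2: Formalization: (P -> S) -> (R -> Q)

P -> S = T -> F = F
R -> Q = F -> T = T
(P -> S) -> (R -> Q) = F -> T = T
Hence S2 is true.

Count: 2.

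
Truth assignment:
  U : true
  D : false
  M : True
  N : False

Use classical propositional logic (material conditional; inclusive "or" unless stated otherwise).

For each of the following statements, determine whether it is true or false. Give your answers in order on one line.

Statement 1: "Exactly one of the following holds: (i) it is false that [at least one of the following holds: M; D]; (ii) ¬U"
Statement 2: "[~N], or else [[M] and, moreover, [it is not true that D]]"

Statement 1: Parsed as not (M or D) xor not U

M or D = True or False = True
not (M or D) = not True = False
not U = not True = False
not (M or D) xor not U = False xor False = False
Thus Statement 1 is false.

Statement 2: Formalization: not N or (M and not D)

not N = not False = True
not D = not False = True
M and not D = True and True = True
not N or (M and not D) = True or True = True
Thus Statement 2 is true.

Statement 1 false; Statement 2 true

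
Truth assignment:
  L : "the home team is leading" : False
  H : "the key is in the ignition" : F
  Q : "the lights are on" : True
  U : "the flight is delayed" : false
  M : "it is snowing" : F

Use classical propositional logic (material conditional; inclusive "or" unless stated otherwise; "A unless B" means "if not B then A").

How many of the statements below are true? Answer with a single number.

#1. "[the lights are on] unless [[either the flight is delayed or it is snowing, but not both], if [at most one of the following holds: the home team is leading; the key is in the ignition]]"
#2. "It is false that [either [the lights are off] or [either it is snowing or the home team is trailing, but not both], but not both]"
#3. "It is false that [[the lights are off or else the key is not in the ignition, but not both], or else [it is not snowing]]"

1

#1: In symbols: Q or ((L nand H) -> (U xor M))

L nand H = False nand False = True
U xor M = False xor False = False
(L nand H) -> (U xor M) = True -> False = False
Q or ((L nand H) -> (U xor M)) = True or False = True
So #1 is true.

#2: Parsed as not (not Q xor (M xor not L))

not Q = not True = False
not L = not False = True
M xor not L = False xor True = True
not Q xor (M xor not L) = False xor True = True
not (not Q xor (M xor not L)) = not True = False
Thus #2 is false.

#3: Formalization: not ((not Q xor not H) or not M)

not Q = not True = False
not H = not False = True
not Q xor not H = False xor True = True
not M = not False = True
(not Q xor not H) or not M = True or True = True
not ((not Q xor not H) or not M) = not True = False
So #3 is false.

True statements: 1 (#1).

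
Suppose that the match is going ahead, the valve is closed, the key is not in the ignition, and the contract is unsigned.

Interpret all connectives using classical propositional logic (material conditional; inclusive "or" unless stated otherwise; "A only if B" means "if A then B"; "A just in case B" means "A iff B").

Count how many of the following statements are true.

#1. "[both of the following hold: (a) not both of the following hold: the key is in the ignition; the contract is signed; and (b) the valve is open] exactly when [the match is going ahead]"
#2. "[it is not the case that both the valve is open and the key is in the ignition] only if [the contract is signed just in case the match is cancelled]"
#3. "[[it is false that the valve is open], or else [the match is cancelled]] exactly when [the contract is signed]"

1

Let R = "the key is in the ignition" (False), S = "the contract is signed" (False), Q = "the valve is open" (False), P = "the match is cancelled" (False).

#1: Formalization: ((R nand S) and Q) iff not P

R nand S = False nand False = True
(R nand S) and Q = True and False = False
not P = not False = True
((R nand S) and Q) iff not P = False iff True = False
Thus #1 is false.

#2: Parsed as (Q nand R) -> (S iff P)

Q nand R = False nand False = True
S iff P = False iff False = True
(Q nand R) -> (S iff P) = True -> True = True
Hence #2 is true.

#3: Parsed as (not Q or P) iff S

not Q = not False = True
not Q or P = True or False = True
(not Q or P) iff S = True iff False = False
So #3 is false.

Count: 1.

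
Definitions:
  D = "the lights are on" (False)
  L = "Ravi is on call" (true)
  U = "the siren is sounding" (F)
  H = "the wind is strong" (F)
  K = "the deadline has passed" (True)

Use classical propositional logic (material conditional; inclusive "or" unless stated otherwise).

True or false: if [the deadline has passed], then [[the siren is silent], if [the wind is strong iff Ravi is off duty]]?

True.

Values: K=True, H=False, L=True, U=False.
Parsed as K -> ((H iff not L) -> not U)

not L = not True = False
H iff not L = False iff False = True
not U = not False = True
(H iff not L) -> not U = True -> True = True
K -> ((H iff not L) -> not U) = True -> True = True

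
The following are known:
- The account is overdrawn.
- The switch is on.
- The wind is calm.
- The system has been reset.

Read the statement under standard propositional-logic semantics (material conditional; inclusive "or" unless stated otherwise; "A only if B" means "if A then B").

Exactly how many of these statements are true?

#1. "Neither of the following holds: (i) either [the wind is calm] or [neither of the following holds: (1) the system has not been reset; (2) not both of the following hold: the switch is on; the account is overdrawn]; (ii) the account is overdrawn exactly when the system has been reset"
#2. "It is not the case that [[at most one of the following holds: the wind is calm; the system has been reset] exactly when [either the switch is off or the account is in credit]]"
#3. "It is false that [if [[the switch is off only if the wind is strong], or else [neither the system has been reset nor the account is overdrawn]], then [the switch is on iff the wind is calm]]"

0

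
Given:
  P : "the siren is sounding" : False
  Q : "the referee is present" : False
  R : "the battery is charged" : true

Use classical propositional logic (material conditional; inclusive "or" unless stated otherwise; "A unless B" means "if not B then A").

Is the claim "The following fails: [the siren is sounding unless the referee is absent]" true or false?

False

Values: P=F, Q=F.
In symbols: ¬(P ∨ ¬Q)

¬Q = ¬F = T
P ∨ ¬Q = F ∨ T = T
¬(P ∨ ¬Q) = ¬T = F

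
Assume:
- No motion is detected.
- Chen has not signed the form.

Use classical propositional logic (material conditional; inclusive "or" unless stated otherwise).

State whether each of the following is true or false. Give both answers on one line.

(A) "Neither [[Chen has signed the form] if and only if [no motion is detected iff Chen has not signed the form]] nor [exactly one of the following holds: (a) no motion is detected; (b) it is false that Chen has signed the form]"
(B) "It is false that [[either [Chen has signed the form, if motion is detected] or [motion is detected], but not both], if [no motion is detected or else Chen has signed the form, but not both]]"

(A) T, (B) F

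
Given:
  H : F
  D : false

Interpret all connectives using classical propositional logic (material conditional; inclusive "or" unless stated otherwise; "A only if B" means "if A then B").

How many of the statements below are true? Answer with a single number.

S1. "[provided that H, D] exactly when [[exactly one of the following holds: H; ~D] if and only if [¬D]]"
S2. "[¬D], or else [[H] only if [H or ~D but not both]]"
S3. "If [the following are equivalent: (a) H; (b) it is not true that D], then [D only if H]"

S1: Parsed as (H -> D) iff ((H xor not D) iff not D)

H -> D = False -> False = True
not D = not False = True
H xor not D = False xor True = True
not D = not False = True
(H xor not D) iff not D = True iff True = True
(H -> D) iff ((H xor not D) iff not D) = True iff True = True
Hence S1 is true.

S2: This is not D or (H -> (H xor not D)).

not D = not False = True
not D = not False = True
H xor not D = False xor True = True
H -> (H xor not D) = False -> True = True
not D or (H -> (H xor not D)) = True or True = True
Thus S2 is true.

S3: In symbols: (H iff not D) -> (D -> H)

not D = not False = True
H iff not D = False iff True = False
D -> H = False -> False = True
(H iff not D) -> (D -> H) = False -> True = True
So S3 is true.

True statements: 3 (S1, S2, S3).

3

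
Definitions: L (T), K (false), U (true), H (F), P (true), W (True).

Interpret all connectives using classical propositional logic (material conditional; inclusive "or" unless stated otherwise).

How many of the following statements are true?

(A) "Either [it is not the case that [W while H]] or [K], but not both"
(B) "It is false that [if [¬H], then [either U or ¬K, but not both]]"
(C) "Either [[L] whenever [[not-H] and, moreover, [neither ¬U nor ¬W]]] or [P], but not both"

2

(A): Parsed as not (W and H) xor K

W and H = True and False = False
not (W and H) = not False = True
not (W and H) xor K = True xor False = True
Hence (A) is true.

(B): Parsed as not (not H -> (U xor not K))

not H = not False = True
not K = not False = True
U xor not K = True xor True = False
not H -> (U xor not K) = True -> False = False
not (not H -> (U xor not K)) = not False = True
So (B) is true.

(C): Formalization: ((not H and (not U nor not W)) -> L) xor P

not H = not False = True
not U = not True = False
not W = not True = False
not U nor not W = False nor False = True
not H and (not U nor not W) = True and True = True
(not H and (not U nor not W)) -> L = True -> True = True
((not H and (not U nor not W)) -> L) xor P = True xor True = False
Hence (C) is false.

True statements: 2 ((A), (B)).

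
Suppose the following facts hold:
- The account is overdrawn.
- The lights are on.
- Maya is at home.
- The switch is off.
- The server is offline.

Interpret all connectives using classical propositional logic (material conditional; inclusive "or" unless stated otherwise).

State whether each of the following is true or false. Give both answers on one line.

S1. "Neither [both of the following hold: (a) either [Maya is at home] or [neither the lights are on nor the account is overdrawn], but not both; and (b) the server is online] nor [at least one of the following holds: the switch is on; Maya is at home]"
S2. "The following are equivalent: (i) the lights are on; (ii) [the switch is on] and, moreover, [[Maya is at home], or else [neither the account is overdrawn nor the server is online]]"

S1 False; S2 False

Let H = "Maya is at home" (T), S = "the lights are on" (T), R = "the account is overdrawn" (T), W = "the server is online" (F), V = "the switch is on" (F).

S1: Parsed as ((H xor (S nor R)) & W) nor (V | H)

S nor R = T nor T = F
H xor (S nor R) = T xor F = T
(H xor (S nor R)) & W = T & F = F
V | H = F | T = T
((H xor (S nor R)) & W) nor (V | H) = F nor T = F
So S1 is false.

S2: This is S <-> (V & (H | (R nor W))).

R nor W = T nor F = F
H | (R nor W) = T | F = T
V & (H | (R nor W)) = F & T = F
S <-> (V & (H | (R nor W))) = T <-> F = F
Hence S2 is false.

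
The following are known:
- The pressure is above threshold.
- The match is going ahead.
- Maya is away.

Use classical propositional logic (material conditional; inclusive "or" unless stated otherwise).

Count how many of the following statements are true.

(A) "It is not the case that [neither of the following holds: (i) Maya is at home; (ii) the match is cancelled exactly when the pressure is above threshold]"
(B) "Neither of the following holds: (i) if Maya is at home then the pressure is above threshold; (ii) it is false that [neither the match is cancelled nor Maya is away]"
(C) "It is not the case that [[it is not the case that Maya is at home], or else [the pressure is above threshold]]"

0

Let V = "Maya is at home" (F), R = "the match is cancelled" (F), U = "the pressure is above threshold" (T).

(A): This is ¬(V ↓ (R ↔ U)).

R ↔ U = F ↔ T = F
V ↓ (R ↔ U) = F ↓ F = T
¬(V ↓ (R ↔ U)) = ¬T = F
Hence (A) is false.

(B): In symbols: (V → U) ↓ ¬(R ↓ ¬V)

V → U = F → T = T
¬V = ¬F = T
R ↓ ¬V = F ↓ T = F
¬(R ↓ ¬V) = ¬F = T
(V → U) ↓ ¬(R ↓ ¬V) = T ↓ T = F
So (B) is false.

(C): Parsed as ¬(¬V ∨ U)

¬V = ¬F = T
¬V ∨ U = T ∨ T = T
¬(¬V ∨ U) = ¬T = F
Thus (C) is false.

Count: 0.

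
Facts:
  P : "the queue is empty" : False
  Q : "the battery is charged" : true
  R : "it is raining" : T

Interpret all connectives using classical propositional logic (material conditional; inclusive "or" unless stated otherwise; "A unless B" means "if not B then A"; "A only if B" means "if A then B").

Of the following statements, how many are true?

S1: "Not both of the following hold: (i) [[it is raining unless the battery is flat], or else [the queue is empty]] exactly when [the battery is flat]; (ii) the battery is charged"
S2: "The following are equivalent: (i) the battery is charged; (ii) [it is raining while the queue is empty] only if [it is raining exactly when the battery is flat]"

2

S1: This is (((R or not Q) or P) iff not Q) nand Q.

not Q = not True = False
R or not Q = True or False = True
(R or not Q) or P = True or False = True
not Q = not True = False
((R or not Q) or P) iff not Q = True iff False = False
(((R or not Q) or P) iff not Q) nand Q = False nand True = True
Hence S1 is true.

S2: Parsed as Q iff ((R and P) -> (R iff not Q))

R and P = True and False = False
not Q = not True = False
R iff not Q = True iff False = False
(R and P) -> (R iff not Q) = False -> False = True
Q iff ((R and P) -> (R iff not Q)) = True iff True = True
Hence S2 is true.

Count: 2.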